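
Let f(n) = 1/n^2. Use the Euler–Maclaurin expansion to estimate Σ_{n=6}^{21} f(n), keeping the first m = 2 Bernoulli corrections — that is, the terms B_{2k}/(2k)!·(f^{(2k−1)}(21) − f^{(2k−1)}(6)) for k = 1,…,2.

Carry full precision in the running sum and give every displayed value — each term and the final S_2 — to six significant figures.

Integral: ∫_6^21 1/x^2 dx = 0.119048.
½[f(6) + f(21)] = ½[0.0277778 + 0.00226757] = 0.0150227.
So far: 0.134070.
Order-1 term: 1/12 · (-0.000215959 − (-0.00925926)) = 0.000753608.
After k=1: 0.134824.
Order-2 term: −1/720 · (-5.87645e-06 − (-0.00308642)) = -4.27853e-06.

S_2 ≈ 0.134820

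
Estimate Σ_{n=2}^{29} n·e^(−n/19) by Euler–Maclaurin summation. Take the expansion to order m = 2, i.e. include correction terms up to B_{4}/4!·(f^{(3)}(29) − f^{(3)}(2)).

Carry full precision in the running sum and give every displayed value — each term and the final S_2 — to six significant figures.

∫_2^29 x·e^(−x/19) dx evaluates to 160.926.
½[f(2) + f(29)] = ½[1.80018 + 6.30271] = 4.05144.
Running total after boundary: 164.977.
k=1: B_{2}/(2)! × [f^{(1)}(29) − f^{(1)}(2)] = 1/12 × (-0.114387 − 0.805342) = -0.0766440.
Running total after k=1: 164.900.
k=2: B_{4}/(4)! × [f^{(3)}(29) − f^{(3)}(2)] = −1/720 × (0.000887211 − 0.00721750) = 8.79207e-06.

S_2 ≈ 164.900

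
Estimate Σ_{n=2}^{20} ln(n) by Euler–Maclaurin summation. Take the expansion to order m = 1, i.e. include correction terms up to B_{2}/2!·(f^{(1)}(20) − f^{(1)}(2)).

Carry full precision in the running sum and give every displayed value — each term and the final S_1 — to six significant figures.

∫_2^20 ln(x) dx evaluates to 40.5284.
Boundary: ½(f(2) + f(20)) = ½(0.693147 + 2.99573) = 1.84444.
So far: 42.3728.
Correction k=1: B_{2}/2! · (f^{(1)}(20) − f^{(1)}(2)) = 1/12 · (0.0500000 − 0.500000) = -0.0375000.

S_1 ≈ 42.3353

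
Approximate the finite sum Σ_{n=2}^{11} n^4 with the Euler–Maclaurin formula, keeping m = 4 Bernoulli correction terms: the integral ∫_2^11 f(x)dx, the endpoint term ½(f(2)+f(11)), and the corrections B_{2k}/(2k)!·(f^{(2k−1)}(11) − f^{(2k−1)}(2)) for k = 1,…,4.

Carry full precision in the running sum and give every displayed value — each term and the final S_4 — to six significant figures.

S_4 ≈ 39973.0

Integral: ∫_2^11 x^4 dx = 32203.8.
½[f(2) + f(11)] = ½[16.0000 + 14641.0] = 7328.50.
So far: 39532.3.
Order-1 term: 1/12 · (5324.00 − 32.0000) = 441.000.
After k=1: 39973.3.
Order-2 term: −1/720 · (264.000 − 48.0000) = -0.300000.
After k=2: 39973.0.
Order-3 term: 1/30240 · (0.00000 − 0.00000) = 0.00000.
After k=3: 39973.0.
Order-4 term: −1/1209600 · (0.00000 − 0.00000) = 0.00000.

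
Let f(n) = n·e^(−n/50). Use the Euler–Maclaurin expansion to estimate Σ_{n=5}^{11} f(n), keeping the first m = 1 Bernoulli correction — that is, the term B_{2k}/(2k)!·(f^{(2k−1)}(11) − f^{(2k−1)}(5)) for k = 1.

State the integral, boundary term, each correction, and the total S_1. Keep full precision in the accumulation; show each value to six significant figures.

S_1 ≈ 47.2808

The integral term ∫_5^11 x·e^(−x/50) dx = 40.6206.
½[f(5) + f(11)] = ½[4.52419 + 8.82771] = 6.67595.
Integral + boundary = 47.2965.
Correction k=1: B_{2}/2! · (f^{(1)}(11) − f^{(1)}(5)) = 1/12 · (0.625965 − 0.814354) = -0.0156991.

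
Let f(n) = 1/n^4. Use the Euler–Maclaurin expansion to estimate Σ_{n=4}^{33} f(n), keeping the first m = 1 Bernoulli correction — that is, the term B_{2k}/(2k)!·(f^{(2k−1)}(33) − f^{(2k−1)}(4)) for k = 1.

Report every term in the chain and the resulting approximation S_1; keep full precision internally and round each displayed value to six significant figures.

S_1 ≈ 0.00747812

The integral term ∫_4^33 1/x^4 dx = 0.00519906.
Boundary: ½(f(4) + f(33)) = ½(0.00390625 + 8.43226e-07) = 0.00195355.
Running total after boundary: 0.00715260.
Correction k=1: B_{2}/2! · (f^{(1)}(33) − f^{(1)}(4)) = 1/12 · (-1.02209e-07 − (-0.00390625)) = 0.000325512.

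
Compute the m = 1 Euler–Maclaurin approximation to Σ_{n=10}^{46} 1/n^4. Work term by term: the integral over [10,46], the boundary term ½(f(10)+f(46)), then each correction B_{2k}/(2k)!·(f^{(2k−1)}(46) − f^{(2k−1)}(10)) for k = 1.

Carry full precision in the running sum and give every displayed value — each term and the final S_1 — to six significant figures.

S_1 ≈ 0.000383352

∫_10^46 1/x^4 dx evaluates to 0.000329909.
Endpoint term: (f(10) + f(46))/2 = (0.000100000 + 2.23341e-07)/2 = 5.01117e-05.
So far: 0.000380020.
k=1: B_{2}/(2)! × [f^{(1)}(46) − f^{(1)}(10)] = 1/12 × (-1.94210e-08 − (-4.00000e-05)) = 3.33171e-06.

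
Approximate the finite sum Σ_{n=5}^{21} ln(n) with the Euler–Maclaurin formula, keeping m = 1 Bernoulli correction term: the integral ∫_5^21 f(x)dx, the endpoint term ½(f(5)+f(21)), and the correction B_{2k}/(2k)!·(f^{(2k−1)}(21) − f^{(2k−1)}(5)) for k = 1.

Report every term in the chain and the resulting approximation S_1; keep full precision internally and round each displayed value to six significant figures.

S_1 ≈ 42.2021

The integral term ∫_5^21 ln(x) dx = 39.8878.
Boundary: ½(f(5) + f(21)) = ½(1.60944 + 3.04452) = 2.32698.
Integral + boundary = 42.2148.
Correction k=1: B_{2}/2! · (f^{(1)}(21) − f^{(1)}(5)) = 1/12 · (0.0476190 − 0.200000) = -0.0126984.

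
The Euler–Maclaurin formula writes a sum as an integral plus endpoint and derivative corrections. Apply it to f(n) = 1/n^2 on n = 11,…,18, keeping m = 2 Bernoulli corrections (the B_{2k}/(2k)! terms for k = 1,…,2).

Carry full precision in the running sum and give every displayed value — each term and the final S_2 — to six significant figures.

S_2 ≈ 0.0411254

The integral term ∫_11^18 1/x^2 dx = 0.0353535.
Boundary: ½(f(11) + f(18)) = ½(0.00826446 + 0.00308642) = 0.00567544.
Running total after boundary: 0.0410290.
Order-1 term: 1/12 · (-0.000342936 − (-0.00150263)) = 9.66412e-05.
After k=1: 0.0411256.
Order-2 term: −1/720 · (-1.27013e-05 − (-0.000149021)) = -1.89333e-07.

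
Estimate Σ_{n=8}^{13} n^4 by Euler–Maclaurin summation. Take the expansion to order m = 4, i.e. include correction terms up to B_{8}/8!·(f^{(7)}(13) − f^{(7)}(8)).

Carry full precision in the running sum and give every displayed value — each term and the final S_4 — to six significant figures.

S_4 ≈ 84595.0

∫_8^13 x^4 dx evaluates to 67705.0.
Boundary: ½(f(8) + f(13)) = ½(4096.00 + 28561.0) = 16328.5.
Integral + boundary = 84033.5.
Order-1 term: 1/12 · (8788.00 − 2048.00) = 561.667.
After k=1: 84595.2.
Order-2 term: −1/720 · (312.000 − 192.000) = -0.166667.
After k=2: 84595.0.
Order-3 term: 1/30240 · (0.00000 − 0.00000) = 0.00000.
After k=3: 84595.0.
Order-4 term: −1/1209600 · (0.00000 − 0.00000) = 0.00000.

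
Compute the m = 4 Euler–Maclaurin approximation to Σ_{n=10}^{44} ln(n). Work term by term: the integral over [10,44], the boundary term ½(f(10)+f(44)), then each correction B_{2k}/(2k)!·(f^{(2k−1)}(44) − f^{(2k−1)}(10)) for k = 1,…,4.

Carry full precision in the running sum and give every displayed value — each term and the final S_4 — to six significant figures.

∫_10^44 ln(x) dx evaluates to 109.478.
Boundary: ½(f(10) + f(44)) = ½(2.30259 + 3.78419) = 3.04339.
So far: 112.522.
Correction k=1: B_{2}/2! · (f^{(1)}(44) − f^{(1)}(10)) = 1/12 · (0.0227273 − 0.100000) = -0.00643939.
After k=1: 112.515.
Correction k=2: B_{4}/4! · (f^{(3)}(44) − f^{(3)}(10)) = −1/720 · (2.34786e-05 − 0.00200000) = 2.74517e-06.
After k=2: 112.515.
Correction k=3: B_{6}/6! · (f^{(5)}(44) − f^{(5)}(10)) = 1/30240 · (1.45528e-07 − 0.000240000) = -7.93170e-09.
After k=3: 112.515.
Correction k=4: B_{8}/8! · (f^{(7)}(44) − f^{(7)}(10)) = −1/1209600 · (2.25509e-09 − 7.20000e-05) = 5.95219e-11.

S_4 ≈ 112.515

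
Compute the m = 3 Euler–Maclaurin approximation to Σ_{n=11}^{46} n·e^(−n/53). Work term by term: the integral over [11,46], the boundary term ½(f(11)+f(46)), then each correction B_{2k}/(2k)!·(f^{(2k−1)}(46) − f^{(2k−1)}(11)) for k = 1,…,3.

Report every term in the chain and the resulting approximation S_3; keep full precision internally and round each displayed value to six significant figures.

∫_11^46 x·e^(−x/53) dx evaluates to 553.448.
Endpoint term: (f(11) + f(46))/2 = (8.93832 + 19.3118)/2 = 14.1251.
So far: 567.573.
Correction k=1: B_{2}/2! · (f^{(1)}(46) − f^{(1)}(11)) = 1/12 · (0.0554482 − 0.643927) = -0.0490399.
Running total after k=1: 567.524.
Correction k=2: B_{4}/4! · (f^{(3)}(46) − f^{(3)}(11)) = −1/720 · (0.000318652 − 0.000807788) = 6.79357e-07.
Running total after k=2: 567.524.
Correction k=3: B_{6}/6! · (f^{(5)}(46) − f^{(5)}(11)) = 1/30240 · (2.19852e-07 − 4.93535e-07) = -9.05037e-12.

S_3 ≈ 567.524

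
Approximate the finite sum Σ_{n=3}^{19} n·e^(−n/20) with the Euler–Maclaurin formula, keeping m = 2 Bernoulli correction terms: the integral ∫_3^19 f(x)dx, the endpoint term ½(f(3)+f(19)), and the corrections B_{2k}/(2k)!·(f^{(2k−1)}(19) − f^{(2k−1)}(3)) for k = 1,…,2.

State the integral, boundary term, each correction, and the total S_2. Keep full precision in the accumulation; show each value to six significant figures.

S_2 ≈ 99.1734

Integral: ∫_3^19 x·e^(−x/20) dx = 94.2677.
Boundary: ½(f(3) + f(19)) = ½(2.58212 + 7.34808) = 4.96510.
Integral + boundary = 99.2328.
Order-1 term: 1/12 · (0.0193371 − 0.731602) = -0.0593554.
After k=1: 99.1734.
Order-2 term: −1/720 · (0.00198205 − 0.00613254) = 5.76458e-06.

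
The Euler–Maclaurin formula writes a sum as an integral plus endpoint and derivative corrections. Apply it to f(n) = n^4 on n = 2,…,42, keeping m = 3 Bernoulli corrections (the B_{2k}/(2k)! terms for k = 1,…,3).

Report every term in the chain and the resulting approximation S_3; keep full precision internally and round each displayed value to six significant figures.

S_3 ≈ 2.77188e+07

The integral term ∫_2^42 x^4 dx = 2.61382e+07.
Endpoint term: (f(2) + f(42))/2 = (16.0000 + 3.11170e+06)/2 = 1.55586e+06.
Integral + boundary = 2.76941e+07.
Correction k=1: B_{2}/2! · (f^{(1)}(42) − f^{(1)}(2)) = 1/12 · (296352 − 32.0000) = 24693.3.
Partial sum through k=1: 2.77188e+07.
Correction k=2: B_{4}/4! · (f^{(3)}(42) − f^{(3)}(2)) = −1/720 · (1008.00 − 48.0000) = -1.33333.
Partial sum through k=2: 2.77188e+07.
Correction k=3: B_{6}/6! · (f^{(5)}(42) − f^{(5)}(2)) = 1/30240 · (0.00000 − 0.00000) = 0.00000.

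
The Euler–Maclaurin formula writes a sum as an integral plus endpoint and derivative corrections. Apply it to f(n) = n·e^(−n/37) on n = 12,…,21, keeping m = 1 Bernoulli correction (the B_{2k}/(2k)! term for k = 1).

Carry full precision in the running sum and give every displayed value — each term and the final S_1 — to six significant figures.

∫_12^21 x·e^(−x/37) dx evaluates to 94.2543.
Boundary: ½(f(12) + f(21)) = ½(8.67619 + 11.9050) = 10.2906.
Running total after boundary: 104.545.
Order-1 term: 1/12 · (0.245147 − 0.488524) = -0.0202814.

S_1 ≈ 104.525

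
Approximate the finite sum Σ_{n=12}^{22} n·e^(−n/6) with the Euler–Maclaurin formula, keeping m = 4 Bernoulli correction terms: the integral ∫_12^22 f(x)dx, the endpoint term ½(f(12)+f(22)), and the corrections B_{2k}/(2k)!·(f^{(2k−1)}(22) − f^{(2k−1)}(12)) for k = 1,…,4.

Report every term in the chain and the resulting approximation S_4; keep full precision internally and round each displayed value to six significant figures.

S_4 ≈ 11.4207

The integral term ∫_12^22 x·e^(−x/6) dx = 10.3219.
½[f(12) + f(22)] = ½[1.62402 + 0.562354] = 1.09319.
Integral + boundary = 11.4151.
Correction k=1: B_{2}/2! · (f^{(1)}(22) − f^{(1)}(12)) = 1/12 · (-0.0681641 − (-0.135335)) = 0.00559760.
After k=1: 11.4207.
Correction k=2: B_{4}/4! · (f^{(3)}(22) − f^{(3)}(12)) = −1/720 · (-0.000473362 − 0.00375931) = 5.87872e-06.
After k=2: 11.4207.
Correction k=3: B_{6}/6! · (f^{(5)}(22) − f^{(5)}(12)) = 1/30240 · (2.62979e-05 − 0.000313276) = -9.49002e-09.
After k=3: 11.4207.
Correction k=4: B_{8}/8! · (f^{(7)}(22) − f^{(7)}(12)) = −1/1209600 · (1.82624e-06 − 1.45035e-05) = 1.04806e-11.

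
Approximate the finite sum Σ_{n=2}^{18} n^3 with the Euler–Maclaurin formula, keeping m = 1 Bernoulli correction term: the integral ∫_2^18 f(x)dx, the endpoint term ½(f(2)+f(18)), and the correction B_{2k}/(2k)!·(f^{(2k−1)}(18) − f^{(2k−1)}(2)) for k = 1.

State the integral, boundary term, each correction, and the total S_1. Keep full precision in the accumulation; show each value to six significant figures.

S_1 ≈ 29240.0

∫_2^18 x^3 dx evaluates to 26240.0.
½[f(2) + f(18)] = ½[8.00000 + 5832.00] = 2920.00.
So far: 29160.0.
k=1: B_{2}/(2)! × [f^{(1)}(18) − f^{(1)}(2)] = 1/12 × (972.000 − 12.0000) = 80.0000.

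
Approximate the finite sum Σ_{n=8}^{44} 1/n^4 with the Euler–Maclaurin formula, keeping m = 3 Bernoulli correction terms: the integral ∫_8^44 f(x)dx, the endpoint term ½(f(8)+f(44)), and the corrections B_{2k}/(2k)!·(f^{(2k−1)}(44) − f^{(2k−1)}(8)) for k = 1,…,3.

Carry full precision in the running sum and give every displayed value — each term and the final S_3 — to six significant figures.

The integral term ∫_8^44 1/x^4 dx = 0.000647129.
Boundary: ½(f(8) + f(44)) = ½(0.000244141 + 2.66802e-07) = 0.000122204.
Running total after boundary: 0.000769332.
k=1: B_{2}/(2)! × [f^{(1)}(44) − f^{(1)}(8)] = 1/12 × (-2.42547e-08 − (-0.000122070)) = 1.01705e-05.
After k=1: 0.000779503.
k=2: B_{4}/(4)! × [f^{(3)}(44) − f^{(3)}(8)] = −1/720 × (-3.75848e-10 − (-5.72205e-05)) = -7.94723e-08.
After k=2: 0.000779423.
k=3: B_{6}/(6)! × [f^{(5)}(44) − f^{(5)}(8)] = 1/30240 × (-1.08716e-11 − (-5.00679e-05)) = 1.65568e-09.

S_3 ≈ 0.000779425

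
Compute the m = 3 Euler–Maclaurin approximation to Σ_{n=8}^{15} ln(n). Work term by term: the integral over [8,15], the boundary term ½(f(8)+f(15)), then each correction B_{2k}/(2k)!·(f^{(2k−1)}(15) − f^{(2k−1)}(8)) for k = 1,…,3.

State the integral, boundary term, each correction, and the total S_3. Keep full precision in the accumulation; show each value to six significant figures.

Integral: ∫_8^15 ln(x) dx = 16.9852.
Boundary: ½(f(8) + f(15)) = ½(2.07944 + 2.70805) = 2.39375.
So far: 19.3790.
Correction k=1: B_{2}/2! · (f^{(1)}(15) − f^{(1)}(8)) = 1/12 · (0.0666667 − 0.125000) = -0.00486111.
After k=1: 19.3741.
Correction k=2: B_{4}/4! · (f^{(3)}(15) − f^{(3)}(8)) = −1/720 · (0.000592593 − 0.00390625) = 4.60230e-06.
After k=2: 19.3741.
Correction k=3: B_{6}/6! · (f^{(5)}(15) − f^{(5)}(8)) = 1/30240 · (3.16049e-05 − 0.000732422) = -2.31752e-08.

S_3 ≈ 19.3741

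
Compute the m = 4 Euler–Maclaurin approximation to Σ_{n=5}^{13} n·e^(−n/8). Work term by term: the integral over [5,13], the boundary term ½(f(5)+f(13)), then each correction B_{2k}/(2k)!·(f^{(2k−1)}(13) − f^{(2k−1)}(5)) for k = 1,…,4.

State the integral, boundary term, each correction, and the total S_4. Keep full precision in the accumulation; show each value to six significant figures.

∫_5^13 x·e^(−x/8) dx evaluates to 22.5860.
½[f(5) + f(13)] = ½[2.67631 + 2.55985] = 2.61808.
Integral + boundary = 25.2041.
k=1: B_{2}/(2)! × [f^{(1)}(13) − f^{(1)}(5)] = 1/12 × (-0.123070 − 0.200723) = -0.0269827.
After k=1: 25.1771.
k=2: B_{4}/(4)! × [f^{(3)}(13) − f^{(3)}(5)] = −1/720 × (0.00423052 − 0.0198632) = 2.17121e-05.
After k=2: 25.1771.
k=3: B_{6}/(6)! × [f^{(5)}(13) − f^{(5)}(5)] = 1/30240 × (0.000162250 − 0.000571721) = -1.35407e-08.
After k=3: 25.1771.
k=4: B_{8}/(8)! × [f^{(7)}(13) − f^{(7)}(5)] = −1/1209600 × (4.03748e-06 − 1.30169e-05) = 7.42343e-12.

S_4 ≈ 25.1771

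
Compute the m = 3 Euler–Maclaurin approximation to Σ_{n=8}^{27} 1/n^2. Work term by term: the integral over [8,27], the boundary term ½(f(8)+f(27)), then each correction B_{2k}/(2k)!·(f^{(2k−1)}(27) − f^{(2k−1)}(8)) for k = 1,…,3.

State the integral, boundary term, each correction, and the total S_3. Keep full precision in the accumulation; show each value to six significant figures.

Integral: ∫_8^27 1/x^2 dx = 0.0879630.
½[f(8) + f(27)] = ½[0.0156250 + 0.00137174] = 0.00849837.
So far: 0.0964613.
Order-1 term: 1/12 · (-0.000101611 − (-0.00390625)) = 0.000317053.
After k=1: 0.0967784.
Order-2 term: −1/720 · (-1.67260e-06 − (-0.000732422)) = -1.01493e-06.
After k=2: 0.0967774.
Order-3 term: 1/30240 · (-6.88313e-08 − (-0.000343323)) = 1.13510e-08.

S_3 ≈ 0.0967774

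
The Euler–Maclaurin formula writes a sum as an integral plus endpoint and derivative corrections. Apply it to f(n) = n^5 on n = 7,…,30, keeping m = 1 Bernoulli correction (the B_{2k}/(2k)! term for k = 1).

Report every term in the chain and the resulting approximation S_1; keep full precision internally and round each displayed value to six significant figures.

S_1 ≈ 1.33975e+08

Integral: ∫_7^30 x^5 dx = 1.21480e+08.
Boundary: ½(f(7) + f(30)) = ½(16807.0 + 2.43000e+07) = 1.21584e+07.
Running total after boundary: 1.33639e+08.
Order-1 term: 1/12 · (4.05000e+06 − 12005.0) = 336500.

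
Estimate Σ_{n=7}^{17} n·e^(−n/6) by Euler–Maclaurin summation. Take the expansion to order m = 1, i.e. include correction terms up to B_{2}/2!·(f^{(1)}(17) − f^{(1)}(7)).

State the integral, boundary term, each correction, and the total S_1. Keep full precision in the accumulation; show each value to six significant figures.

S_1 ≈ 17.7580

Integral: ∫_7^17 x·e^(−x/6) dx = 16.1728.
Boundary: ½(f(7) + f(17)) = ½(2.17982 + 0.999880) = 1.58985.
Running total after boundary: 17.7626.
Correction k=1: B_{2}/2! · (f^{(1)}(17) − f^{(1)}(7)) = 1/12 · (-0.107830 − (-0.0519005)) = -0.00466081.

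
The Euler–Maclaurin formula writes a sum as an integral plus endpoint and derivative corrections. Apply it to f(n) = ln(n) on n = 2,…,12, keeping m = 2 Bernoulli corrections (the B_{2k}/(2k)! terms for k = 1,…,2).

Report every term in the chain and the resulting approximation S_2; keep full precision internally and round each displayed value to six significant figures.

Integral: ∫_2^12 ln(x) dx = 18.4326.
Endpoint term: (f(2) + f(12))/2 = (0.693147 + 2.48491)/2 = 1.58903.
Integral + boundary = 20.0216.
k=1: B_{2}/(2)! × [f^{(1)}(12) − f^{(1)}(2)] = 1/12 × (0.0833333 − 0.500000) = -0.0347222.
After k=1: 19.9869.
k=2: B_{4}/(4)! × [f^{(3)}(12) − f^{(3)}(2)] = −1/720 × (0.00115741 − 0.250000) = 0.000345615.

S_2 ≈ 19.9872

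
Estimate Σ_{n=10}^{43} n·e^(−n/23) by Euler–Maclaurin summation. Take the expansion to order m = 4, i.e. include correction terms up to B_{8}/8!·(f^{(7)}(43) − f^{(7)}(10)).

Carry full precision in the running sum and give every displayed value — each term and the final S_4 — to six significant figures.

The integral term ∫_10^43 x·e^(−x/23) dx = 257.319.
Boundary: ½(f(10) + f(43)) = ½(6.47405 + 6.63020) = 6.55213.
Running total after boundary: 263.871.
Correction k=1: B_{2}/2! · (f^{(1)}(43) − f^{(1)}(10)) = 1/12 · (-0.134079 − 0.365925) = -0.0416670.
Partial sum through k=1: 263.830.
Correction k=2: B_{4}/4! · (f^{(3)}(43) − f^{(3)}(10)) = −1/720 · (0.000329494 − 0.00313939) = 3.90263e-06.
Partial sum through k=2: 263.830.
Correction k=3: B_{6}/6! · (f^{(5)}(43) − f^{(5)}(10)) = 1/30240 · (1.72485e-06 − 1.05615e-05) = -2.92218e-10.
Partial sum through k=3: 263.830.
Correction k=4: B_{8}/8! · (f^{(7)}(43) − f^{(7)}(10)) = −1/1209600 · (5.34374e-09 − 2.87117e-08) = 1.93187e-14.

S_4 ≈ 263.830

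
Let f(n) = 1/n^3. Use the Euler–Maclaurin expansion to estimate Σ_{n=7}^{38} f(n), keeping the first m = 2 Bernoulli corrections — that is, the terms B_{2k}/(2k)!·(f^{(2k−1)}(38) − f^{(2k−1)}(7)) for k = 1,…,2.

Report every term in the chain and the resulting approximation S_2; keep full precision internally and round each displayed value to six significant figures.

Integral: ∫_7^38 1/x^3 dx = 0.00985782.
½[f(7) + f(38)] = ½[0.00291545 + 1.82242e-05] = 0.00146684.
Integral + boundary = 0.0113247.
Order-1 term: 1/12 · (-1.43876e-06 − (-0.00124948)) = 0.000104003.
After k=1: 0.0114287.
Order-2 term: −1/720 · (-1.99274e-08 − (-0.000509992)) = -7.08294e-07.

S_2 ≈ 0.0114280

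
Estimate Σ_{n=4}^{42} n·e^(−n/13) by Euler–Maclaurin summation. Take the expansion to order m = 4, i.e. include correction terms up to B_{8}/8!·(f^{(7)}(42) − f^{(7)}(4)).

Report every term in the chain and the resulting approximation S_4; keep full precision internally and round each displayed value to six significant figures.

S_4 ≈ 136.455

The integral term ∫_4^42 x·e^(−x/13) dx = 134.204.
Endpoint term: (f(4) + f(42))/2 = (2.94057 + 1.66014)/2 = 2.30035.
Running total after boundary: 136.505.
k=1: B_{2}/(2)! × [f^{(1)}(42) − f^{(1)}(4)] = 1/12 × (-0.0881758 − 0.508944) = -0.0497600.
After k=1: 136.455.
k=2: B_{4}/(4)! × [f^{(3)}(42) − f^{(3)}(4)] = −1/720 × (-5.39742e-05 − 0.0117114) = 1.63408e-05.
After k=2: 136.455.
k=3: B_{6}/(6)! × [f^{(5)}(42) − f^{(5)}(4)] = 1/30240 × (2.44853e-06 − 0.000120777) = -3.91298e-09.
After k=3: 136.455.
k=4: B_{8}/(8)! × [f^{(7)}(42) − f^{(7)}(4)] = −1/1209600 × (3.08665e-08 − 1.01926e-06) = 8.17128e-13.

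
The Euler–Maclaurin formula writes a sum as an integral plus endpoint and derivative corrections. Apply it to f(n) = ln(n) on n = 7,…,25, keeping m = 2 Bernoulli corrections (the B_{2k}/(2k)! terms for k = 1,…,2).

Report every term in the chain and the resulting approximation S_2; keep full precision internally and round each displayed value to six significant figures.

S_2 ≈ 51.4244

∫_7^25 ln(x) dx evaluates to 48.8505.
½[f(7) + f(25)] = ½[1.94591 + 3.21888] = 2.58239.
Running total after boundary: 51.4329.
Correction k=1: B_{2}/2! · (f^{(1)}(25) − f^{(1)}(7)) = 1/12 · (0.0400000 − 0.142857) = -0.00857143.
Partial sum through k=1: 51.4243.
Correction k=2: B_{4}/4! · (f^{(3)}(25) − f^{(3)}(7)) = −1/720 · (0.000128000 − 0.00583090) = 7.92070e-06.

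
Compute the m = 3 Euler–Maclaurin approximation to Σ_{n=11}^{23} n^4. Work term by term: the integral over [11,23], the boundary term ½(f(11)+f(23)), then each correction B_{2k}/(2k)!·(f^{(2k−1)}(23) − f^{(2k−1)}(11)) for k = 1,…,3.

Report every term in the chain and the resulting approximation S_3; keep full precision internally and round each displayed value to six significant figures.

The integral term ∫_11^23 x^4 dx = 1.25506e+06.
½[f(11) + f(23)] = ½[14641.0 + 279841] = 147241.
So far: 1.40230e+06.
Order-1 term: 1/12 · (48668.0 − 5324.00) = 3612.00.
After k=1: 1.40591e+06.
Order-2 term: −1/720 · (552.000 − 264.000) = -0.400000.
After k=2: 1.40591e+06.
Order-3 term: 1/30240 · (0.00000 − 0.00000) = 0.00000.

S_3 ≈ 1.40591e+06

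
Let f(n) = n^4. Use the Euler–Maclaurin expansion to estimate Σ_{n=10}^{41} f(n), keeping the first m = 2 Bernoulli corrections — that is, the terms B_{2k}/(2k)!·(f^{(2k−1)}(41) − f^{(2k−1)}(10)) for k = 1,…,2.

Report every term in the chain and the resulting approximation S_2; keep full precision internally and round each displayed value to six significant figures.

S_2 ≈ 2.45918e+07

The integral term ∫_10^41 x^4 dx = 2.31512e+07.
Endpoint term: (f(10) + f(41))/2 = (10000.0 + 2.82576e+06)/2 = 1.41788e+06.
Running total after boundary: 2.45691e+07.
Correction k=1: B_{2}/2! · (f^{(1)}(41) − f^{(1)}(10)) = 1/12 · (275684 − 4000.00) = 22640.3.
Running total after k=1: 2.45918e+07.
Correction k=2: B_{4}/4! · (f^{(3)}(41) − f^{(3)}(10)) = −1/720 · (984.000 − 240.000) = -1.03333.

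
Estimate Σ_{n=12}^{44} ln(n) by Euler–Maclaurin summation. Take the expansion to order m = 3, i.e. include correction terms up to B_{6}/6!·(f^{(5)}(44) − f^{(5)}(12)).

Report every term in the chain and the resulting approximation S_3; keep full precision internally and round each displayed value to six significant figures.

Integral: ∫_12^44 ln(x) dx = 104.685.
Boundary: ½(f(12) + f(44)) = ½(2.48491 + 3.78419) = 3.13455.
So far: 107.820.
Correction k=1: B_{2}/2! · (f^{(1)}(44) − f^{(1)}(12)) = 1/12 · (0.0227273 − 0.0833333) = -0.00505051.
Running total after k=1: 107.815.
Correction k=2: B_{4}/4! · (f^{(3)}(44) − f^{(3)}(12)) = −1/720 · (2.34786e-05 − 0.00115741) = 1.57490e-06.
Running total after k=2: 107.815.
Correction k=3: B_{6}/6! · (f^{(5)}(44) − f^{(5)}(12)) = 1/30240 · (1.45528e-07 − 9.64506e-05) = -3.18469e-09.

S_3 ≈ 107.815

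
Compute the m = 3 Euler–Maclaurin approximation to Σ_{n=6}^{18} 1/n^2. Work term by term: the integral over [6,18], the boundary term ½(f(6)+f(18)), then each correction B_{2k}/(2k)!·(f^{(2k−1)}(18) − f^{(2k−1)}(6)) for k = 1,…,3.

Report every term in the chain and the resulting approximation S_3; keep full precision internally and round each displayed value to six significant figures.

Integral: ∫_6^18 1/x^2 dx = 0.111111.
Boundary: ½(f(6) + f(18)) = ½(0.0277778 + 0.00308642) = 0.0154321.
Integral + boundary = 0.126543.
Correction k=1: B_{2}/2! · (f^{(1)}(18) − f^{(1)}(6)) = 1/12 · (-0.000342936 − (-0.00925926)) = 0.000743027.
After k=1: 0.127286.
Correction k=2: B_{4}/4! · (f^{(3)}(18) − f^{(3)}(6)) = −1/720 · (-1.27013e-05 − (-0.00308642)) = -4.26905e-06.
After k=2: 0.127282.
Correction k=3: B_{6}/6! · (f^{(5)}(18) − f^{(5)}(6)) = 1/30240 · (-1.17605e-06 − (-0.00257202)) = 8.50146e-08.

S_3 ≈ 0.127282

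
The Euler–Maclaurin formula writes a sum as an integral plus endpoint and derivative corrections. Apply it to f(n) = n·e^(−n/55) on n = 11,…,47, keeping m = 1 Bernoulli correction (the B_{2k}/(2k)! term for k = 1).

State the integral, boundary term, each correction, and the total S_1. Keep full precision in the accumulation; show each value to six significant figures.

Integral: ∫_11^47 x·e^(−x/55) dx = 585.069.
Endpoint term: (f(11) + f(47))/2 = (9.00604 + 19.9974)/2 = 14.5017.
Running total after boundary: 599.571.
k=1: B_{2}/(2)! × [f^{(1)}(47) − f^{(1)}(11)] = 1/12 × (0.0618875 − 0.654985) = -0.0494248.

S_1 ≈ 599.522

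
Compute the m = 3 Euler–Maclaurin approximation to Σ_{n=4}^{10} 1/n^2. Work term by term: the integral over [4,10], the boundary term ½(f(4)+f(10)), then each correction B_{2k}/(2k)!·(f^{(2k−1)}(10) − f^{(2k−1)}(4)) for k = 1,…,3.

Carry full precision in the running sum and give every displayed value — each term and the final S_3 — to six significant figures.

∫_4^10 1/x^2 dx evaluates to 0.150000.
Boundary: ½(f(4) + f(10)) = ½(0.0625000 + 0.0100000) = 0.0362500.
Running total after boundary: 0.186250.
Correction k=1: B_{2}/2! · (f^{(1)}(10) − f^{(1)}(4)) = 1/12 · (-0.00200000 − (-0.0312500)) = 0.00243750.
After k=1: 0.188688.
Correction k=2: B_{4}/4! · (f^{(3)}(10) − f^{(3)}(4)) = −1/720 · (-0.000240000 − (-0.0234375)) = -3.22188e-05.
After k=2: 0.188655.
Correction k=3: B_{6}/6! · (f^{(5)}(10) − f^{(5)}(4)) = 1/30240 · (-7.20000e-05 − (-0.0439453)) = 1.45084e-06.

S_3 ≈ 0.188657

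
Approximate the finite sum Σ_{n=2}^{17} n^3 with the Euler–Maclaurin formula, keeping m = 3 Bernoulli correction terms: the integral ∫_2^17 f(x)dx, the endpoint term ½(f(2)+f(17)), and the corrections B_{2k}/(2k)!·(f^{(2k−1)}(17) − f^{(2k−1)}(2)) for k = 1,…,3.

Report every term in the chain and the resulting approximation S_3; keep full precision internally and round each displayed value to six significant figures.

S_3 ≈ 23408.0

The integral term ∫_2^17 x^3 dx = 20876.2.
½[f(2) + f(17)] = ½[8.00000 + 4913.00] = 2460.50.
Integral + boundary = 23336.8.
Order-1 term: 1/12 · (867.000 − 12.0000) = 71.2500.
Running total after k=1: 23408.0.
Order-2 term: −1/720 · (6.00000 − 6.00000) = 0.00000.
Running total after k=2: 23408.0.
Order-3 term: 1/30240 · (0.00000 − 0.00000) = 0.00000.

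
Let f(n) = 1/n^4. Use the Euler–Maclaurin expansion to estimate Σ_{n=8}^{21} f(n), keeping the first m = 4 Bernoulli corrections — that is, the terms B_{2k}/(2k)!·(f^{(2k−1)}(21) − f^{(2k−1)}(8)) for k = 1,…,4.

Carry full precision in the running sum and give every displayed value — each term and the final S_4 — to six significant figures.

S_4 ≈ 0.000749703

Integral: ∫_8^21 1/x^4 dx = 0.000615048.
½[f(8) + f(21)] = ½[0.000244141 + 5.14189e-06] = 0.000124641.
Integral + boundary = 0.000739690.
k=1: B_{2}/(2)! × [f^{(1)}(21) − f^{(1)}(8)] = 1/12 × (-9.79408e-07 − (-0.000122070)) = 1.00909e-05.
After k=1: 0.000749781.
k=2: B_{4}/(4)! × [f^{(3)}(21) − f^{(3)}(8)] = −1/720 × (-6.66264e-08 − (-5.72205e-05)) = -7.93803e-08.
After k=2: 0.000749701.
k=3: B_{6}/(6)! × [f^{(5)}(21) − f^{(5)}(8)] = 1/30240 × (-8.46049e-09 − (-5.00679e-05)) = 1.65540e-09.
After k=3: 0.000749703.
k=4: B_{8}/(8)! × [f^{(7)}(21) − f^{(7)}(8)] = −1/1209600 × (-1.72663e-09 − (-7.04080e-05)) = -5.82062e-11.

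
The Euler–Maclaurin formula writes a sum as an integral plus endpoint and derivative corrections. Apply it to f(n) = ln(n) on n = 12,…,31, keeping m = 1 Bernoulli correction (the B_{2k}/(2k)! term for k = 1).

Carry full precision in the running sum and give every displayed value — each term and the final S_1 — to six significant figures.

Integral: ∫_12^31 ln(x) dx = 57.6347.
Endpoint term: (f(12) + f(31))/2 = (2.48491 + 3.43399)/2 = 2.95945.
So far: 60.5942.
Order-1 term: 1/12 · (0.0322581 − 0.0833333) = -0.00425627.

S_1 ≈ 60.5899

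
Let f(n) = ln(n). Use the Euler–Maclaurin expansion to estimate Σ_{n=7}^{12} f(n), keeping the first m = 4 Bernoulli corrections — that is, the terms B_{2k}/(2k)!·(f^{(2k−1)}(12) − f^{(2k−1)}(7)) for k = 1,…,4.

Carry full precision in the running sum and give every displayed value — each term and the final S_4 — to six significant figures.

The integral term ∫_7^12 ln(x) dx = 11.1975.
Boundary: ½(f(7) + f(12)) = ½(1.94591 + 2.48491) = 2.21541.
So far: 13.4129.
Correction k=1: B_{2}/2! · (f^{(1)}(12) − f^{(1)}(7)) = 1/12 · (0.0833333 − 0.142857) = -0.00496032.
Partial sum through k=1: 13.4080.
Correction k=2: B_{4}/4! · (f^{(3)}(12) − f^{(3)}(7)) = −1/720 · (0.00115741 − 0.00583090) = 6.49097e-06.
Partial sum through k=2: 13.4080.
Correction k=3: B_{6}/6! · (f^{(5)}(12) − f^{(5)}(7)) = 1/30240 · (9.64506e-05 − 0.00142798) = -4.40319e-08.
Partial sum through k=3: 13.4080.
Correction k=4: B_{8}/8! · (f^{(7)}(12) − f^{(7)}(7)) = −1/1209600 · (2.00939e-05 − 0.000874271) = 7.06165e-10.

S_4 ≈ 13.4080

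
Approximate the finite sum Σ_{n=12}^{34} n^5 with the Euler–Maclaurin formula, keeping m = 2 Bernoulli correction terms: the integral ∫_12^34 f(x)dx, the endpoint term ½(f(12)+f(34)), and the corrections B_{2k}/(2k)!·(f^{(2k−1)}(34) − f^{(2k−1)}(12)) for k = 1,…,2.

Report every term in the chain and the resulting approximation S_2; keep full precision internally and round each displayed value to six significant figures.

Integral: ∫_12^34 x^5 dx = 2.56970e+08.
Boundary: ½(f(12) + f(34)) = ½(248832 + 4.54354e+07) = 2.28421e+07.
So far: 2.79812e+08.
Order-1 term: 1/12 · (6.68168e+06 − 103680) = 548167.
Partial sum through k=1: 2.80360e+08.
Order-2 term: −1/720 · (69360.0 − 8640.00) = -84.3333.

S_2 ≈ 2.80360e+08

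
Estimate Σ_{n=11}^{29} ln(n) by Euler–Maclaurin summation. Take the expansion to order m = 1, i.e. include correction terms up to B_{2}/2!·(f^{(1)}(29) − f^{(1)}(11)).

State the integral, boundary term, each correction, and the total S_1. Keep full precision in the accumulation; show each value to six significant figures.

∫_11^29 ln(x) dx evaluates to 53.2747.
½[f(11) + f(29)] = ½[2.39790 + 3.36730] = 2.88260.
Integral + boundary = 56.1573.
Order-1 term: 1/12 · (0.0344828 − 0.0909091) = -0.00470219.

S_1 ≈ 56.1526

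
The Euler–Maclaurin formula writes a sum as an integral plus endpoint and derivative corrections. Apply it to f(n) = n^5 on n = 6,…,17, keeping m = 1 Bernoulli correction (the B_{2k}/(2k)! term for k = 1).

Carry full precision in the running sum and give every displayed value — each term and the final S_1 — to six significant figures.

S_1 ≈ 4.76323e+06

Integral: ∫_6^17 x^5 dx = 4.01515e+06.
Endpoint term: (f(6) + f(17))/2 = (7776.00 + 1.41986e+06)/2 = 713816.
Running total after boundary: 4.72897e+06.
k=1: B_{2}/(2)! × [f^{(1)}(17) − f^{(1)}(6)] = 1/12 × (417605 − 6480.00) = 34260.4.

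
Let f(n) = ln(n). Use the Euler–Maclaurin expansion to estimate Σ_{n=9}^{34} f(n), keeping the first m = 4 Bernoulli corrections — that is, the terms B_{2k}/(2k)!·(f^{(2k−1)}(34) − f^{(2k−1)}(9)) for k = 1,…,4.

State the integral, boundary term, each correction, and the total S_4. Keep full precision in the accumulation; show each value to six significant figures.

S_4 ≈ 77.9762

The integral term ∫_9^34 ln(x) dx = 75.1212.
½[f(9) + f(34)] = ½[2.19722 + 3.52636] = 2.86179.
Running total after boundary: 77.9830.
k=1: B_{2}/(2)! × [f^{(1)}(34) − f^{(1)}(9)] = 1/12 × (0.0294118 − 0.111111) = -0.00680828.
Running total after k=1: 77.9762.
k=2: B_{4}/(4)! × [f^{(3)}(34) − f^{(3)}(9)] = −1/720 × (5.08854e-05 − 0.00274348) = 3.73972e-06.
Running total after k=2: 77.9762.
k=3: B_{6}/(6)! × [f^{(5)}(34) − f^{(5)}(9)] = 1/30240 × (5.28222e-07 − 0.000406442) = -1.34231e-08.
Running total after k=3: 77.9762.
k=4: B_{8}/(8)! × [f^{(7)}(34) − f^{(7)}(9)] = −1/1209600 × (1.37082e-08 − 0.000150534) = 1.24438e-10.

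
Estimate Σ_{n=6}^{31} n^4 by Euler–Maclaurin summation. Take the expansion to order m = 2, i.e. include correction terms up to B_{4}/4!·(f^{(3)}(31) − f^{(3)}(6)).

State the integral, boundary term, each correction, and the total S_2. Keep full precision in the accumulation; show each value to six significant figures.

The integral term ∫_6^31 x^4 dx = 5.72428e+06.
Endpoint term: (f(6) + f(31))/2 = (1296.00 + 923521)/2 = 462408.
Integral + boundary = 6.18668e+06.
k=1: B_{2}/(2)! × [f^{(1)}(31) − f^{(1)}(6)] = 1/12 × (119164 − 864.000) = 9858.33.
After k=1: 6.19654e+06.
k=2: B_{4}/(4)! × [f^{(3)}(31) − f^{(3)}(6)] = −1/720 × (744.000 − 144.000) = -0.833333.

S_2 ≈ 6.19654e+06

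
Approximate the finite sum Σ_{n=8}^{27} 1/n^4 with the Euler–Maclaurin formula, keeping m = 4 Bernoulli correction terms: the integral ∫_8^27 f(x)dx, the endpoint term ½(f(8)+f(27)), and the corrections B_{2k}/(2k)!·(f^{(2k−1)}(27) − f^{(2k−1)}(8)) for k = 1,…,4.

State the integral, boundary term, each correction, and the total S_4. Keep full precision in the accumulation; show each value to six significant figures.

∫_8^27 1/x^4 dx evaluates to 0.000634107.
Boundary: ½(f(8) + f(27)) = ½(0.000244141 + 1.88168e-06) = 0.000123011.
Integral + boundary = 0.000757118.
Correction k=1: B_{2}/2! · (f^{(1)}(27) − f^{(1)}(8)) = 1/12 · (-2.78767e-07 − (-0.000122070)) = 1.01493e-05.
After k=1: 0.000767267.
Correction k=2: B_{4}/4! · (f^{(3)}(27) − f^{(3)}(8)) = −1/720 · (-1.14719e-08 − (-5.72205e-05)) = -7.94569e-08.
After k=2: 0.000767188.
Correction k=3: B_{6}/6! · (f^{(5)}(27) − f^{(5)}(8)) = 1/30240 · (-8.81242e-10 − (-5.00679e-05)) = 1.65566e-09.
After k=3: 0.000767189.
Correction k=4: B_{8}/8! · (f^{(7)}(27) − f^{(7)}(8)) = −1/1209600 · (-1.08795e-10 − (-7.04080e-05)) = -5.82076e-11.

S_4 ≈ 0.000767189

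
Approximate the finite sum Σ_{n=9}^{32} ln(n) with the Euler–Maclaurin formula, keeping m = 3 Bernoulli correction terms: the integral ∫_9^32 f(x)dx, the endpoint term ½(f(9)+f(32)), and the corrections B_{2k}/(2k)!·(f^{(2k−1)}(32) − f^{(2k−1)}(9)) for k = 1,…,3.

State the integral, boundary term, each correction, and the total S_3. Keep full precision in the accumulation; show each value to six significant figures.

The integral term ∫_9^32 ln(x) dx = 68.1285.
Endpoint term: (f(9) + f(32))/2 = (2.19722 + 3.46574)/2 = 2.83148.
So far: 70.9600.
k=1: B_{2}/(2)! × [f^{(1)}(32) − f^{(1)}(9)] = 1/12 × (0.0312500 − 0.111111) = -0.00665509.
After k=1: 70.9534.
k=2: B_{4}/(4)! × [f^{(3)}(32) − f^{(3)}(9)] = −1/720 × (6.10352e-05 − 0.00274348) = 3.72562e-06.
After k=2: 70.9534.
k=3: B_{6}/(6)! × [f^{(5)}(32) − f^{(5)}(9)] = 1/30240 × (7.15256e-07 − 0.000406442) = -1.34169e-08.

S_3 ≈ 70.9534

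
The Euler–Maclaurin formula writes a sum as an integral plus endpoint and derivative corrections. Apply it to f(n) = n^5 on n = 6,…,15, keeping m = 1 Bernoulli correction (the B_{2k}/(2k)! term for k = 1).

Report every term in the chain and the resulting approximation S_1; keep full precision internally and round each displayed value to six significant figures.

Integral: ∫_6^15 x^5 dx = 1.89066e+06.
½[f(6) + f(15)] = ½[7776.00 + 759375] = 383576.
Integral + boundary = 2.27424e+06.
k=1: B_{2}/(2)! × [f^{(1)}(15) − f^{(1)}(6)] = 1/12 × (253125 − 6480.00) = 20553.8.

S_1 ≈ 2.29479e+06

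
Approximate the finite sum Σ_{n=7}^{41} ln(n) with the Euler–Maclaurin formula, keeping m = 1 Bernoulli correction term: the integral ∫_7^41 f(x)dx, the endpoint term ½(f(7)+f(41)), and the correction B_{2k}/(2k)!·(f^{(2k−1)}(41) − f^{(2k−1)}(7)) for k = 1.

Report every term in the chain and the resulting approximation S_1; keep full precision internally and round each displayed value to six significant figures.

S_1 ≈ 107.455

∫_7^41 ln(x) dx evaluates to 104.635.
½[f(7) + f(41)] = ½[1.94591 + 3.71357] = 2.82974.
Running total after boundary: 107.465.
k=1: B_{2}/(2)! × [f^{(1)}(41) − f^{(1)}(7)] = 1/12 × (0.0243902 − 0.142857) = -0.00987224.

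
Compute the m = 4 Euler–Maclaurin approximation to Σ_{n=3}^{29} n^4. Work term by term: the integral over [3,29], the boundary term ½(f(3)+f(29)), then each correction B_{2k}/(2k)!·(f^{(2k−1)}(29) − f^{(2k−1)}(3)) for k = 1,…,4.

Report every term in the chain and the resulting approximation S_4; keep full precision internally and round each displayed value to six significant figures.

∫_3^29 x^4 dx evaluates to 4.10218e+06.
Endpoint term: (f(3) + f(29))/2 = (81.0000 + 707281)/2 = 353681.
Integral + boundary = 4.45586e+06.
Correction k=1: B_{2}/2! · (f^{(1)}(29) − f^{(1)}(3)) = 1/12 · (97556.0 − 108.000) = 8120.67.
Running total after k=1: 4.46398e+06.
Correction k=2: B_{4}/4! · (f^{(3)}(29) − f^{(3)}(3)) = −1/720 · (696.000 − 72.0000) = -0.866667.
Running total after k=2: 4.46398e+06.
Correction k=3: B_{6}/6! · (f^{(5)}(29) − f^{(5)}(3)) = 1/30240 · (0.00000 − 0.00000) = 0.00000.
Running total after k=3: 4.46398e+06.
Correction k=4: B_{8}/8! · (f^{(7)}(29) − f^{(7)}(3)) = −1/1209600 · (0.00000 − 0.00000) = 0.00000.

S_4 ≈ 4.46398e+06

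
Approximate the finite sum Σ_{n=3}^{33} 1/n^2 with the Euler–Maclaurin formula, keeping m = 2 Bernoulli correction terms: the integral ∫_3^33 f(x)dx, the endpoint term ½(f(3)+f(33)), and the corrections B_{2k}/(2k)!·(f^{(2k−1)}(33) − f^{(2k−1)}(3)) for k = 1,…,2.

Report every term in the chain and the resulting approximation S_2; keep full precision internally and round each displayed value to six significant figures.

S_2 ≈ 0.365076

The integral term ∫_3^33 1/x^2 dx = 0.303030.
Endpoint term: (f(3) + f(33))/2 = (0.111111 + 0.000918274)/2 = 0.0560147.
Running total after boundary: 0.359045.
k=1: B_{2}/(2)! × [f^{(1)}(33) − f^{(1)}(3)] = 1/12 × (-5.56529e-05 − (-0.0740741)) = 0.00616820.
After k=1: 0.365213.
k=2: B_{4}/(4)! × [f^{(3)}(33) − f^{(3)}(3)] = −1/720 × (-6.13256e-07 − (-0.0987654)) = -0.000137173.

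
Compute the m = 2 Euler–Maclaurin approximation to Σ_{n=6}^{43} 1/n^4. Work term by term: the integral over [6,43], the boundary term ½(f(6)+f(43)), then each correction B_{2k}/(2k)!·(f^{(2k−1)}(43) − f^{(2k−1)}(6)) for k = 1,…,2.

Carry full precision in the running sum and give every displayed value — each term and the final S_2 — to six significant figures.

S_2 ≈ 0.00196724

Integral: ∫_6^43 1/x^4 dx = 0.00153902.
Endpoint term: (f(6) + f(43))/2 = (0.000771605 + 2.92500e-07)/2 = 0.000385949.
So far: 0.00192497.
Correction k=1: B_{2}/2! · (f^{(1)}(43) − f^{(1)}(6)) = 1/12 · (-2.72093e-08 − (-0.000514403)) = 4.28647e-05.
Running total after k=1: 0.00196783.
Correction k=2: B_{4}/4! · (f^{(3)}(43) − f^{(3)}(6)) = −1/720 · (-4.41471e-10 − (-0.000428669)) = -5.95374e-07.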